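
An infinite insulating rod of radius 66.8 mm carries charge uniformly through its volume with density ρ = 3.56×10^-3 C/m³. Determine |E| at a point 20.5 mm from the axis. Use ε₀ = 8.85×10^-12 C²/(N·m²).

4.12e6 V/m

By cylindrical symmetry E is radial; use a coaxial Gaussian cylinder of radius 20.5 mm and length L (r < R).
Charge inside radius r per length L is ρ·πr²·L, so λ_enc = ρπr² = 4.70e-6 C/m.
Since E is radial and uniform over the curved surface, Φ = E·2πrL = Q_enc/ε₀ = λ_enc L/ε₀.
E = |λ_enc|/(2πε₀r) = (4.70e-6)/(2π·8.85×10^-12·0.0205) = 4.12e6 N/C.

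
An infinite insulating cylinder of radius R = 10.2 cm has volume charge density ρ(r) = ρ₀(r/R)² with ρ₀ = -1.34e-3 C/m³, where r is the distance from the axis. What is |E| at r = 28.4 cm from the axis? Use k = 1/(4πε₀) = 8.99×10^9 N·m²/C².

Take a coaxial cylindrical Gaussian surface of radius r = 28.4 cm and length L (r > R, full charge per length enclosed).
λ_enc = 2π ∫₀^R ρ₀(r'/R)^2 r' dr' = 2πρ₀R²/4 = -2.19×10^-5 C/m.
Gauss's law: E·2πrL = λ_enc L/ε₀.
E = 2k|λ_enc|/r = 2(8.99×10^9)(2.19×10^-5)/(0.284) = 1.39×10^6 N/C.

1.39×10^6 N/C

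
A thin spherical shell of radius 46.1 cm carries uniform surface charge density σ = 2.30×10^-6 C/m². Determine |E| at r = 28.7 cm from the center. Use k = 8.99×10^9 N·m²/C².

By spherical symmetry E is radial; choose a Gaussian sphere of radius r = 28.7 cm (inside the shell, r < 46.1 cm).
No charge lies within this surface, so Q_enc = 0 and Gauss's law gives E·4πr² = 0 ⇒ E = 0.

E = 0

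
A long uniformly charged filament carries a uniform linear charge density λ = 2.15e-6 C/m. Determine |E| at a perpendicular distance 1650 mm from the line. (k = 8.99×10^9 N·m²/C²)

E ≈ 2.34×10^4 N/C

By cylindrical symmetry E is radial; use a coaxial Gaussian cylinder of radius 1650 mm and length L.
Q_enc = λL, so λ_enc = 2.15e-6 C/m.
Applying ∮E·dA = Q_enc/ε₀ with the end caps contributing no flux:
E = 2k|λ_enc|/r = 2(8.99×10^9)(2.15e-6)/(1.65) = 2.34e4 N/C.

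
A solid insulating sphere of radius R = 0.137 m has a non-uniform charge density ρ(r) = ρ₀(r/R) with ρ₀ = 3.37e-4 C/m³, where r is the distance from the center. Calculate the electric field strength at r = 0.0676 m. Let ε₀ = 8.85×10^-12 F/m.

Take a concentric spherical Gaussian surface of radius r = 0.0676 m (r < R).
Q_enc = ∫₀^r ρ(r')·4πr'² dr' = (4πρ₀/R) ∫₀^r r'^3 dr' = 4πρ₀ r^4/(4·R) = 1.614×10^-7 C.
Gauss's law: E·4πr² = Q_enc/ε₀.
E = |Q_enc|/(4πε₀r²) = (1.614e-7)/(4π·8.85×10^-12·(0.0676)²) = 3.18×10^5 N/C.

E ≈ 3.18×10^5 N/C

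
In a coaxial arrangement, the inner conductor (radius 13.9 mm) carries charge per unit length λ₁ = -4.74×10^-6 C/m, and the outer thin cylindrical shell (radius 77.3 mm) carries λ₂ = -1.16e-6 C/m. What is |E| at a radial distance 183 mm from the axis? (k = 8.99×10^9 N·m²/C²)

Take a coaxial cylindrical Gaussian surface of radius r = 183 mm and length L (r > 77.3 mm, enclosing both).
λ_enc = λ₁ + λ₂ = (-4.74×10^-6) + (-1.16×10^-6) = -5.90×10^-6 C/m.
By Gauss's law (flux through the curved wall only), E·2πrL = λ_enc L/ε₀.
E = 2k|λ_enc|/r = 2(8.99×10^9)(5.90e-6)/(0.183) = 5.80×10^5 N/C.

|E| = 5.80×10^5 N/C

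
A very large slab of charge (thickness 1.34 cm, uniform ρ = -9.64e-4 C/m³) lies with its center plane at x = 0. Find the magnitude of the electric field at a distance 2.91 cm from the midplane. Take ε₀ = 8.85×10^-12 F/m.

|E| ≈ 7.30×10^5 N/C

The point |x| = 2.91 cm lies outside the slab (half-thickness 0.0067 m). A symmetric pillbox spanning the full slab encloses Q_enc = ρ·d·A.
Flux = 2EA ⇒ E = |ρ|d/(2ε₀), independent of distance outside.
E = (9.64×10^-4)(0.0134)/(2·8.85×10^-12) = 7.30e5 N/C.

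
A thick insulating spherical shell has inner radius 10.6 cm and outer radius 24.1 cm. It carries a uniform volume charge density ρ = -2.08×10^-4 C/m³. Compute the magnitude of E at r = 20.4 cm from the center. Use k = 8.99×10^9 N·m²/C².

E ≈ 1.37×10^6 V/m

Take a concentric spherical Gaussian surface of radius r = 20.4 cm (within the shell material, 10.6 cm < r < 24.1 cm).
Only the shell between 10.6 cm and r is enclosed: Q_enc = ρ·(4π/3)(r³ − a³) = (-2.08×10^-4)·(4π/3)·((0.204)³ − (0.106)³) = -6.359e-6 C.
By Gauss's law, ∮E·dA = E·4πr² = Q_enc/ε₀.
E = k|Q_enc|/r² = (8.99×10^9)(6.359e-6)/(0.204)² = 1.37×10^6 N/C.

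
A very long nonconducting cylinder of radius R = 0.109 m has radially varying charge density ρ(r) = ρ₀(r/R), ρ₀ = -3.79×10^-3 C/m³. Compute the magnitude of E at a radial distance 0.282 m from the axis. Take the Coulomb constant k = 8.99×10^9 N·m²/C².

Take a coaxial cylindrical Gaussian surface of radius r = 0.282 m and length L (r > R, full charge per length enclosed).
λ_enc = 2π ∫₀^R ρ₀(r'/R)^1 r' dr' = 2πρ₀R²/3 = -9.431e-5 C/m.
By Gauss's law (flux through the curved wall only), E·2πrL = λ_enc L/ε₀.
E = 2k|λ_enc|/r = 2(8.99×10^9)(9.431×10^-5)/(0.282) = 6.01e6 N/C.

E = 6.01×10^6 N/C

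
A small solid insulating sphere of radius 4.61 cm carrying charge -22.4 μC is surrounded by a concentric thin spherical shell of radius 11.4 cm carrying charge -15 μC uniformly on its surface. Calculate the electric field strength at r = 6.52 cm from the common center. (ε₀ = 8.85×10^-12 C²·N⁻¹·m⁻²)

4.74×10^7 N/C

Symmetry ⇒ E = E(r) r̂. Gaussian sphere of radius r = 6.52 cm (between the bodies, 4.61 cm < r < 11.4 cm).
Only the inner charge is enclosed; the outer shell contributes nothing inside itself. Q_enc = -22.4 μC = -2.24×10^-5 C.
By Gauss's law, ∮E·dA = E·4πr² = Q_enc/ε₀.
E = |Q_enc|/(4πε₀r²) = (2.24×10^-5)/(4π·8.85×10^-12·(0.0652)²) = 4.74×10^7 N/C.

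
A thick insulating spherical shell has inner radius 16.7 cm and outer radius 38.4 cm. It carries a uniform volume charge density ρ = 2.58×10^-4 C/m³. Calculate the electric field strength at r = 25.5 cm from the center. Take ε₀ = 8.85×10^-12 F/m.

Use a concentric Gaussian sphere at r = 25.5 cm (within the shell material, 16.7 cm < r < 38.4 cm).
Enclosed charge is the volume from a to r: Q_enc = (4π/3)ρ(r³ − a³) = 1.289e-5 C.
By Gauss's law, ∮E·dA = E·4πr² = Q_enc/ε₀.
E = |Q_enc|/(4πε₀r²) = (1.289×10^-5)/(4π·8.85×10^-12·(0.255)²) = 1.78×10^6 N/C.

|E| = 1.78×10^6 V/m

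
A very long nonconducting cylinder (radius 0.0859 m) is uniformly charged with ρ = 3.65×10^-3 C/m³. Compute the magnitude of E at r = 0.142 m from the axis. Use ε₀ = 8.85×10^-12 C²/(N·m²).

By cylindrical symmetry E is radial; use a coaxial Gaussian cylinder of radius 0.142 m and length L (r > 0.0859 m, full cross-section enclosed).
λ_enc = ρ·πR² = (3.65e-3)π(0.0859)² = 8.461×10^-5 C/m.
Gauss's law: E·2πrL = λ_enc L/ε₀.
E = |λ_enc|/(2πε₀r) = (8.461e-5)/(2π·8.85×10^-12·0.142) = 1.07e7 N/C.

|E| = 1.07×10^7 V/m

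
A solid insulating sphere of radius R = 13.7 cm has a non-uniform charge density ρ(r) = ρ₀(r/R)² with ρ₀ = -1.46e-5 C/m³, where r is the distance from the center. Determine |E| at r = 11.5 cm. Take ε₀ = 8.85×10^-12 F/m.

By spherical symmetry E is radial; choose a Gaussian sphere of radius r = 11.5 cm (r < R).
Q_enc = ∫₀^r ρ(r')·4πr'² dr' = (4πρ₀/R²) ∫₀^r r'^4 dr' = 4πρ₀ r^5/(5·R²) = -3.932×10^-8 C.
By Gauss's law, ∮E·dA = E·4πr² = Q_enc/ε₀.
E = |Q_enc|/(4πε₀r²) = (3.932×10^-8)/(4π·8.85×10^-12·(0.115)²) = 2.67×10^4 N/C.

2.67×10^4 N/C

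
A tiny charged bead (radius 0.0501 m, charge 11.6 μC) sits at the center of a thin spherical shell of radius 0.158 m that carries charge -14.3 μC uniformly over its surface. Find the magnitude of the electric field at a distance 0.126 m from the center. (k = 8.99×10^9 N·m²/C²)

E ≈ 6.57×10^6 V/m

By spherical symmetry E is radial; choose a Gaussian sphere of radius r = 0.126 m (between the bodies, 0.0501 m < r < 0.158 m).
Only the inner charge is enclosed; the outer shell contributes nothing inside itself. Q_enc = 11.6 μC = 1.16e-5 C.
Applying ∮E·dA = Q_enc/ε₀ with Φ = E(4πr²):
E = k|Q_enc|/r² = (8.99×10^9)(1.16e-5)/(0.126)² = 6.57×10^6 N/C.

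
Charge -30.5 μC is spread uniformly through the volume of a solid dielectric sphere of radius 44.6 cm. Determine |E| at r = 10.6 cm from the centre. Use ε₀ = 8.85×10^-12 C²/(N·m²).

3.28e5 N/C

By spherical symmetry E is radial; choose a Gaussian sphere of radius r = 10.6 cm (r < R).
For a uniform sphere the enclosed fraction is (r/R)³, so Q_enc = (-30.5 μC)(0.106/0.446)³ = -4.095×10^-7 C.
Since E is radial and uniform over the Gaussian sphere, Φ = E·4πr² = Q_enc/ε₀.
E = |Q_enc|/(4πε₀r²) = (4.095×10^-7)/(4π·8.85×10^-12·(0.106)²) = 3.28×10^5 N/C.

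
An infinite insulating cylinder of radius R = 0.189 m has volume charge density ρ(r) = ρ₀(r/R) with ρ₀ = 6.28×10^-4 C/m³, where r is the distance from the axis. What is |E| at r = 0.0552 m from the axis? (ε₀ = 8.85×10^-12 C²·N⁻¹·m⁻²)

E ≈ 3.81×10^5 N/C

By cylindrical symmetry E is radial; use a coaxial Gaussian cylinder of radius 0.0552 m and length L (r < R).
λ_enc = ∫₀^r ρ(r')·2πr' dr' = (2πρ₀/R)·r^3/3 = 1.171e-6 C/m.
By Gauss's law (flux through the curved wall only), E·2πrL = λ_enc L/ε₀.
E = |λ_enc|/(2πε₀r) = (1.171e-6)/(2π·8.85×10^-12·0.0552) = 3.81e5 N/C.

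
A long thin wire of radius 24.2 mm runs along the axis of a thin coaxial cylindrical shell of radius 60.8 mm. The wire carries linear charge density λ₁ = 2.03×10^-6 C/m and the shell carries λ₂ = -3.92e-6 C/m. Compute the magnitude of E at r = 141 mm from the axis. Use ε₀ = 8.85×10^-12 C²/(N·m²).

|E| = 2.41×10^5 N/C

Take a coaxial cylindrical Gaussian surface of radius r = 141 mm and length L (r > 60.8 mm, enclosing both).
λ_enc = λ₁ + λ₂ = (2.03e-6) + (-3.92×10^-6) = -1.89×10^-6 C/m.
Gauss's law: E·2πrL = λ_enc L/ε₀.
E = |λ_enc|/(2πε₀r) = (1.89×10^-6)/(2π·8.85×10^-12·0.141) = 2.41×10^5 N/C.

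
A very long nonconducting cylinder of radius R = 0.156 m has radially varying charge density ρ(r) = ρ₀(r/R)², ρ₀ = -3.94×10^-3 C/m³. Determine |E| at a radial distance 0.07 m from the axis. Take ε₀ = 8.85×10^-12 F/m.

Take a coaxial cylindrical Gaussian surface of radius r = 0.07 m and length L (r < R).
Integrating ρ over the cross-section to radius r: λ_enc = (2πρ₀/R²) ∫₀^r r'^3 dr' = 2πρ₀ r^4/(4·R²) = -6.106×10^-6 C/m.
Applying ∮E·dA = Q_enc/ε₀ with the end caps contributing no flux:
E = |λ_enc|/(2πε₀r) = (6.106×10^-6)/(2π·8.85×10^-12·0.07) = 1.57×10^6 N/C.

E ≈ 1.57×10^6 N/C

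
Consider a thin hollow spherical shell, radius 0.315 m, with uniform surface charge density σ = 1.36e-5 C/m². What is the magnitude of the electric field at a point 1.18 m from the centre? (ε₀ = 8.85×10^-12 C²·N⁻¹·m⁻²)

|E| = 1.10e5 V/m

Symmetry ⇒ E = E(r) r̂. Gaussian sphere of radius r = 1.18 m (r > 0.315 m).
The entire shell is enclosed: Q_enc = σ·4πR² = (1.36×10^-5)·4π·(0.315)² = 1.696e-5 C.
By Gauss's law, ∮E·dA = E·4πr² = Q_enc/ε₀.
E = |Q_enc|/(4πε₀r²) = (1.696×10^-5)/(4π·8.85×10^-12·(1.18)²) = 1.10e5 N/C.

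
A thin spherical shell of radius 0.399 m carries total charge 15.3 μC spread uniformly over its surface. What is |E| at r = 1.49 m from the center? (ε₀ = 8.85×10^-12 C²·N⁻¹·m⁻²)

|E| ≈ 6.20e4 V/m

By spherical symmetry E is radial; choose a Gaussian sphere of radius r = 1.49 m (r > 0.399 m).
The entire shell is enclosed: Q_enc = 1.53×10^-5 C.
Since E is radial and uniform over the Gaussian sphere, Φ = E·4πr² = Q_enc/ε₀.
E = |Q_enc|/(4πε₀r²) = (1.53×10^-5)/(4π·8.85×10^-12·(1.49)²) = 6.20e4 N/C.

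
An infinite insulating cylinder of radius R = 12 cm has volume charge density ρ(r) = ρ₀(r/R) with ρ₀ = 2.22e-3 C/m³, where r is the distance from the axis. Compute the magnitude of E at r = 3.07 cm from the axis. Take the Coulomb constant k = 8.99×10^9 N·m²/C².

Coaxial Gaussian cylinder, radius r = 3.07 cm, length L (r < R).
Integrating ρ over the cross-section to radius r: λ_enc = (2πρ₀/R) ∫₀^r r'^2 dr' = 2πρ₀ r^3/(3·R) = 1.121×10^-6 C/m.
By Gauss's law (flux through the curved wall only), E·2πrL = λ_enc L/ε₀.
E = 2k|λ_enc|/r = 2(8.99×10^9)(1.121e-6)/(0.0307) = 6.57×10^5 N/C.

|E| = 6.57×10^5 N/C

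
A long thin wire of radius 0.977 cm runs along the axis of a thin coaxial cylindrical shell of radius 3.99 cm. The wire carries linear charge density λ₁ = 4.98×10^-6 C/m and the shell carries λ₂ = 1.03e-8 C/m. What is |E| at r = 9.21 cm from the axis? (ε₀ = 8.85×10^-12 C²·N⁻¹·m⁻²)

Coaxial Gaussian cylinder, radius r = 9.21 cm, length L (r > 3.99 cm, enclosing both).
λ_enc = λ₁ + λ₂ = (4.98e-6) + (1.03×10^-8) = 4.99×10^-6 C/m.
Since E is radial and uniform over the curved surface, Φ = E·2πrL = Q_enc/ε₀ = λ_enc L/ε₀.
E = |λ_enc|/(2πε₀r) = (4.99e-6)/(2π·8.85×10^-12·0.0921) = 9.74×10^5 N/C.

|E| = 9.74e5 V/m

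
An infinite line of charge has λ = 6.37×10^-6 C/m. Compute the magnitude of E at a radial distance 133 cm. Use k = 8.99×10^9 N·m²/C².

8.61×10^4 N/C

Choose a coaxial cylinder of radius r = 133 cm (arbitrary length L) as the Gaussian surface.
Q_enc = λL, so λ_enc = 6.37e-6 C/m.
Since E is radial and uniform over the curved surface, Φ = E·2πrL = Q_enc/ε₀ = λ_enc L/ε₀.
E = 2k|λ_enc|/r = 2(8.99×10^9)(6.37×10^-6)/(1.33) = 8.61×10^4 N/C.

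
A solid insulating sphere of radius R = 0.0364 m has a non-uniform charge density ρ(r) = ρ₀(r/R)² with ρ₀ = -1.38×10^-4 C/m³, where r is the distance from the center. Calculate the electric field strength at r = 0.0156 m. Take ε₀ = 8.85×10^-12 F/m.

Take a concentric spherical Gaussian surface of radius r = 0.0156 m (r < R).
Q_enc = ∫₀^r ρ(r')·4πr'² dr' = (4πρ₀/R²) ∫₀^r r'^4 dr' = 4πρ₀ r^5/(5·R²) = -2.418×10^-10 C.
By Gauss's law, ∮E·dA = E·4πr² = Q_enc/ε₀.
E = |Q_enc|/(4πε₀r²) = (2.418×10^-10)/(4π·8.85×10^-12·(0.0156)²) = 8.94×10^3 N/C.

8.94×10^3 N/C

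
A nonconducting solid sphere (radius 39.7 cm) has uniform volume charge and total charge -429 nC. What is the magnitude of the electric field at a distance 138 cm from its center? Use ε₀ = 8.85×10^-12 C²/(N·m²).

Symmetry ⇒ E = E(r) r̂. Gaussian sphere of radius r = 138 cm (r > R, so the entire charge is enclosed).
Q_enc = -429 nC = -4.29e-7 C.
Gauss's law: E·4πr² = Q_enc/ε₀.
E = |Q_enc|/(4πε₀r²) = (4.29×10^-7)/(4π·8.85×10^-12·(1.38)²) = 2.03×10^3 N/C.

E = 2.03e3 N/C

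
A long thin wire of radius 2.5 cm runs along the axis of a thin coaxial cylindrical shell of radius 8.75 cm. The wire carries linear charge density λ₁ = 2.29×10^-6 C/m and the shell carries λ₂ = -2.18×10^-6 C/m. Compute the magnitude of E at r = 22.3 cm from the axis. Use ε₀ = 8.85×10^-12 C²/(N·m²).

|E| ≈ 8.87×10^3 N/C

Choose a coaxial cylinder of radius r = 22.3 cm (arbitrary length L) as the Gaussian surface (r > 8.75 cm, enclosing both).
λ_enc = λ₁ + λ₂ = (2.29×10^-6) + (-2.18×10^-6) = 1.10×10^-7 C/m.
By Gauss's law (flux through the curved wall only), E·2πrL = λ_enc L/ε₀.
E = |λ_enc|/(2πε₀r) = (1.10×10^-7)/(2π·8.85×10^-12·0.223) = 8.87×10^3 N/C.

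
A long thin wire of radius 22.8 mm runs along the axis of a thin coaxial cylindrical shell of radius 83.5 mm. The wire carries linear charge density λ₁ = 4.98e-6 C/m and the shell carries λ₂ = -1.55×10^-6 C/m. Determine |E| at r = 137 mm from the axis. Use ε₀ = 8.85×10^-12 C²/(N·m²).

Take a coaxial cylindrical Gaussian surface of radius r = 137 mm and length L (r > 83.5 mm, enclosing both).
λ_enc = λ₁ + λ₂ = (4.98×10^-6) + (-1.55×10^-6) = 3.43e-6 C/m.
Gauss's law: E·2πrL = λ_enc L/ε₀.
E = |λ_enc|/(2πε₀r) = (3.43e-6)/(2π·8.85×10^-12·0.137) = 4.50e5 N/C.

4.50e5 N/C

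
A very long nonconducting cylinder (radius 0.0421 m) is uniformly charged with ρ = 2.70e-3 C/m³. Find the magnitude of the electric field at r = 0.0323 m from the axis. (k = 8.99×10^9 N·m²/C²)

4.93e6 N/C

Choose a coaxial cylinder of radius r = 0.0323 m (arbitrary length L) as the Gaussian surface (r < R).
Charge inside radius r per length L is ρ·πr²·L, so λ_enc = ρπr² = 8.849×10^-6 C/m.
By Gauss's law (flux through the curved wall only), E·2πrL = λ_enc L/ε₀.
E = 2k|λ_enc|/r = 2(8.99×10^9)(8.849e-6)/(0.0323) = 4.93e6 N/C.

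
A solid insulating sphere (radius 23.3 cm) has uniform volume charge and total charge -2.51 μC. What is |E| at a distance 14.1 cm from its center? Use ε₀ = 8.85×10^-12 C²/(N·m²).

Take a concentric spherical Gaussian surface of radius r = 14.1 cm (r < R).
Only the charge within r is enclosed: Q_enc = Q·(r/R)³ = (-2.51 μC)·(14.1 cm/23.3 cm)³ = -5.562×10^-7 C.
Applying ∮E·dA = Q_enc/ε₀ with Φ = E(4πr²):
E = |Q_enc|/(4πε₀r²) = (5.562e-7)/(4π·8.85×10^-12·(0.141)²) = 2.52e5 N/C.

|E| = 2.52×10^5 V/m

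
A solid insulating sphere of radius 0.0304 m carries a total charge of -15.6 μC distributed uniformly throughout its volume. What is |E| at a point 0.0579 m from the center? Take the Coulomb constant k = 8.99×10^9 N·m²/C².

E = 4.18×10^7 V/m

By spherical symmetry E is radial; choose a Gaussian sphere of radius r = 0.0579 m (r > R, so the entire charge is enclosed).
Q_enc = -15.6 μC = -1.56×10^-5 C.
Since E is radial and uniform over the Gaussian sphere, Φ = E·4πr² = Q_enc/ε₀.
E = k|Q_enc|/r² = (8.99×10^9)(1.56×10^-5)/(0.0579)² = 4.18e7 N/C.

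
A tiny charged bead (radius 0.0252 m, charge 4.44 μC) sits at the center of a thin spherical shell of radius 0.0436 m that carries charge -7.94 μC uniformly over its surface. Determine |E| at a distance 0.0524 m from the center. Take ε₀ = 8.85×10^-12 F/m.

|E| ≈ 1.15×10^7 V/m

By spherical symmetry E is radial; choose a Gaussian sphere of radius r = 0.0524 m (r > 0.0436 m, enclosing both).
Q_enc = (4.44 μC) + (-7.94 μC) = -3.50×10^-6 C.
Gauss's law: E·4πr² = Q_enc/ε₀.
E = |Q_enc|/(4πε₀r²) = (3.50e-6)/(4π·8.85×10^-12·(0.0524)²) = 1.15×10^7 N/C.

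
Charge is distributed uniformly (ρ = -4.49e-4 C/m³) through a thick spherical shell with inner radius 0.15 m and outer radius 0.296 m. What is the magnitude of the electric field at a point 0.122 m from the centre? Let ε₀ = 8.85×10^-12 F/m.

E = 0

Take a concentric spherical Gaussian surface of radius r = 0.122 m (r < 0.15 m, inside the empty cavity).
No charge is enclosed, so by Gauss's law E·4πr² = 0 ⇒ E = 0.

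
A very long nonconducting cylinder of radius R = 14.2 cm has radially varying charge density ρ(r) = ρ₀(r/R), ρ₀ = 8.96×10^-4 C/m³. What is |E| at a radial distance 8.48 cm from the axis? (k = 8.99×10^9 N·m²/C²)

Choose a coaxial cylinder of radius r = 8.48 cm (arbitrary length L) as the Gaussian surface (r < R).
Integrating ρ over the cross-section to radius r: λ_enc = (2πρ₀/R) ∫₀^r r'^2 dr' = 2πρ₀ r^3/(3·R) = 8.059e-6 C/m.
Since E is radial and uniform over the curved surface, Φ = E·2πrL = Q_enc/ε₀ = λ_enc L/ε₀.
E = 2k|λ_enc|/r = 2(8.99×10^9)(8.059×10^-6)/(0.0848) = 1.71e6 N/C.

1.71e6 N/C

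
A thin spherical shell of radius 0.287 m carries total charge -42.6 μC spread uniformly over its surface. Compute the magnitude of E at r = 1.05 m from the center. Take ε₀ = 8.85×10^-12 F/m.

|E| ≈ 3.47e5 N/C

Use a concentric Gaussian sphere at r = 1.05 m (r > 0.287 m).
The entire shell is enclosed: Q_enc = -4.26×10^-5 C.
Since E is radial and uniform over the Gaussian sphere, Φ = E·4πr² = Q_enc/ε₀.
E = |Q_enc|/(4πε₀r²) = (4.26×10^-5)/(4π·8.85×10^-12·(1.05)²) = 3.47e5 N/C.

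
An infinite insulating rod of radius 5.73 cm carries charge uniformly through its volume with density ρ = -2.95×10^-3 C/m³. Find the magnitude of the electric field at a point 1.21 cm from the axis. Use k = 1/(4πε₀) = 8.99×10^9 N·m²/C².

By cylindrical symmetry E is radial; use a coaxial Gaussian cylinder of radius 1.21 cm and length L (r < R).
Charge inside radius r per length L is ρ·πr²·L, so λ_enc = ρπr² = -1.357e-6 C/m.
Since E is radial and uniform over the curved surface, Φ = E·2πrL = Q_enc/ε₀ = λ_enc L/ε₀.
E = 2k|λ_enc|/r = 2(8.99×10^9)(1.357×10^-6)/(0.0121) = 2.02×10^6 N/C.

E ≈ 2.02×10^6 N/C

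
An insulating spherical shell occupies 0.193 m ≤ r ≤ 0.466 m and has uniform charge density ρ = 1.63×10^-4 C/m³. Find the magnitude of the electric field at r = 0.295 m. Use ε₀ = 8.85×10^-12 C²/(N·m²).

|E| = 1.30×10^6 V/m

Take a concentric spherical Gaussian surface of radius r = 0.295 m (within the shell material, 0.193 m < r < 0.466 m).
Enclosed charge is the volume from a to r: Q_enc = (4π/3)ρ(r³ − a³) = 1.262×10^-5 C.
Since E is radial and uniform over the Gaussian sphere, Φ = E·4πr² = Q_enc/ε₀.
E = |Q_enc|/(4πε₀r²) = (1.262×10^-5)/(4π·8.85×10^-12·(0.295)²) = 1.30e6 N/C.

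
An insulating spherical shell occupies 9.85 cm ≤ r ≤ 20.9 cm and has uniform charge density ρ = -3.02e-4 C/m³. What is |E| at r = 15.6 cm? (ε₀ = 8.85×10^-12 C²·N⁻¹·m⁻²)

Symmetry ⇒ E = E(r) r̂. Gaussian sphere of radius r = 15.6 cm (within the shell material, 9.85 cm < r < 20.9 cm).
Enclosed charge is the volume from a to r: Q_enc = (4π/3)ρ(r³ − a³) = -3.594×10^-6 C.
Gauss's law: E·4πr² = Q_enc/ε₀.
E = |Q_enc|/(4πε₀r²) = (3.594e-6)/(4π·8.85×10^-12·(0.156)²) = 1.33×10^6 N/C.

|E| ≈ 1.33e6 N/C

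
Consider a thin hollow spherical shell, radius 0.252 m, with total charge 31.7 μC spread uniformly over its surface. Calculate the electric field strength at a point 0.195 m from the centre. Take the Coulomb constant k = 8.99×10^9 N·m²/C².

E = 0

Use a concentric Gaussian sphere at r = 0.195 m (inside the shell, r < 0.252 m).
No charge lies within this surface, so Q_enc = 0 and Gauss's law gives E·4πr² = 0 ⇒ E = 0.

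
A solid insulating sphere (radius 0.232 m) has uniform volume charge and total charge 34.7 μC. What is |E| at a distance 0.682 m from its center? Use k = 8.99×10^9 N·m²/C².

Symmetry ⇒ E = E(r) r̂. Gaussian sphere of radius r = 0.682 m (r > R, so the entire charge is enclosed).
Q_enc = 34.7 μC = 3.47e-5 C.
Gauss's law: E·4πr² = Q_enc/ε₀.
E = k|Q_enc|/r² = (8.99×10^9)(3.47e-5)/(0.682)² = 6.71×10^5 N/C.

|E| = 6.71×10^5 V/m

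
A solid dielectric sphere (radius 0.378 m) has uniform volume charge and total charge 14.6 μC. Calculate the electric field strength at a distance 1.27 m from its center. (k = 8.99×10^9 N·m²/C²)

By spherical symmetry E is radial; choose a Gaussian sphere of radius r = 1.27 m (r > R, so the entire charge is enclosed).
Q_enc = 14.6 μC = 1.46×10^-5 C.
Applying ∮E·dA = Q_enc/ε₀ with Φ = E(4πr²):
E = k|Q_enc|/r² = (8.99×10^9)(1.46e-5)/(1.27)² = 8.14e4 N/C.

8.14×10^4 N/C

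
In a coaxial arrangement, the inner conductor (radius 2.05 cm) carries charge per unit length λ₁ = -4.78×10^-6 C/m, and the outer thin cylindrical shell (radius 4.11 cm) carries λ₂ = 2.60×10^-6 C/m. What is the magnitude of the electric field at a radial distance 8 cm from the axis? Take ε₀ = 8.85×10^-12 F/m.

Choose a coaxial cylinder of radius r = 8 cm (arbitrary length L) as the Gaussian surface (r > 4.11 cm, enclosing both).
λ_enc = λ₁ + λ₂ = (-4.78×10^-6) + (2.60×10^-6) = -2.18e-6 C/m.
Gauss's law: E·2πrL = λ_enc L/ε₀.
E = |λ_enc|/(2πε₀r) = (2.18e-6)/(2π·8.85×10^-12·0.08) = 4.90×10^5 N/C.

|E| ≈ 4.90e5 N/C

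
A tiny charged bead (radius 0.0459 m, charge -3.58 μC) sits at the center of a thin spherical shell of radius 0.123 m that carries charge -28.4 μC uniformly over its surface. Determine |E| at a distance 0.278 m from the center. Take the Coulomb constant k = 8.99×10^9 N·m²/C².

Symmetry ⇒ E = E(r) r̂. Gaussian sphere of radius r = 0.278 m (r > 0.123 m, enclosing both).
Q_enc = (-3.58 μC) + (-28.4 μC) = -3.198×10^-5 C.
Applying ∮E·dA = Q_enc/ε₀ with Φ = E(4πr²):
E = k|Q_enc|/r² = (8.99×10^9)(3.198×10^-5)/(0.278)² = 3.72×10^6 N/C.

E ≈ 3.72×10^6 N/C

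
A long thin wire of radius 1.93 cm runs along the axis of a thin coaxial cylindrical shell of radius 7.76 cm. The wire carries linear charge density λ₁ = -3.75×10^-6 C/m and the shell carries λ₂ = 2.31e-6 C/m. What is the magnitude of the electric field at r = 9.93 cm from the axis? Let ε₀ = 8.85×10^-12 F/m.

E = 2.61e5 N/C

Take a coaxial cylindrical Gaussian surface of radius r = 9.93 cm and length L (r > 7.76 cm, enclosing both).
λ_enc = λ₁ + λ₂ = (-3.75×10^-6) + (2.31e-6) = -1.44×10^-6 C/m.
Applying ∮E·dA = Q_enc/ε₀ with the end caps contributing no flux:
E = |λ_enc|/(2πε₀r) = (1.44e-6)/(2π·8.85×10^-12·0.0993) = 2.61×10^5 N/C.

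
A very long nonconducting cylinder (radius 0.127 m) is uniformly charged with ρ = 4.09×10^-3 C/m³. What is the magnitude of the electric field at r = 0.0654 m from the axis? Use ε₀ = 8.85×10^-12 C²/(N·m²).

Choose a coaxial cylinder of radius r = 0.0654 m (arbitrary length L) as the Gaussian surface (r < R).
Enclosed charge per unit length: λ_enc = ρ·πr² = (4.09×10^-3)π(0.0654)² = 5.496×10^-5 C/m.
Gauss's law: E·2πrL = λ_enc L/ε₀.
E = |λ_enc|/(2πε₀r) = (5.496×10^-5)/(2π·8.85×10^-12·0.0654) = 1.51×10^7 N/C.

E ≈ 1.51e7 N/C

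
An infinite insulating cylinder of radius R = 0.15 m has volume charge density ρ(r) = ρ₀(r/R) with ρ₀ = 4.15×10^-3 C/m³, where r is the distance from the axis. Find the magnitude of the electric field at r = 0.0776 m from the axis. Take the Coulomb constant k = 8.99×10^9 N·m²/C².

By cylindrical symmetry E is radial; use a coaxial Gaussian cylinder of radius 0.0776 m and length L (r < R).
Integrating ρ over the cross-section to radius r: λ_enc = (2πρ₀/R) ∫₀^r r'^2 dr' = 2πρ₀ r^3/(3·R) = 2.708×10^-5 C/m.
By Gauss's law (flux through the curved wall only), E·2πrL = λ_enc L/ε₀.
E = 2k|λ_enc|/r = 2(8.99×10^9)(2.708e-5)/(0.0776) = 6.27×10^6 N/C.

E = 6.27×10^6 V/m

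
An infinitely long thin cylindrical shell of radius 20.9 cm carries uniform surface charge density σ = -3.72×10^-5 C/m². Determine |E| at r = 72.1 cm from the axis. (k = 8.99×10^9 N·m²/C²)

By cylindrical symmetry E is radial; use a coaxial Gaussian cylinder of radius 72.1 cm and length L (r > 20.9 cm).
The whole shell is enclosed: λ_enc = σ·2πR = (-3.72e-5)·2π·(0.209) = -4.885×10^-5 C/m.
Gauss's law: E·2πrL = λ_enc L/ε₀.
E = 2k|λ_enc|/r = 2(8.99×10^9)(4.885e-5)/(0.721) = 1.22×10^6 N/C.

1.22×10^6 N/C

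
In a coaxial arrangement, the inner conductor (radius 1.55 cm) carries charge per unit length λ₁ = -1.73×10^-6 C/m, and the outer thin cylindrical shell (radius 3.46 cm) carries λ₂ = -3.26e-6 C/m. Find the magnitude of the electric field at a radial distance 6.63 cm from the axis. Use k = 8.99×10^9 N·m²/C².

By cylindrical symmetry E is radial; use a coaxial Gaussian cylinder of radius 6.63 cm and length L (r > 3.46 cm, enclosing both).
λ_enc = λ₁ + λ₂ = (-1.73×10^-6) + (-3.26e-6) = -4.99×10^-6 C/m.
Gauss's law: E·2πrL = λ_enc L/ε₀.
E = 2k|λ_enc|/r = 2(8.99×10^9)(4.99×10^-6)/(0.0663) = 1.35×10^6 N/C.

1.35×10^6 V/m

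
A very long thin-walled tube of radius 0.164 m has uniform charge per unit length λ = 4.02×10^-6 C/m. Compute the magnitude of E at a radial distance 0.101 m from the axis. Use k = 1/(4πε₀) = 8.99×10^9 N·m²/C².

By cylindrical symmetry E is radial; use a coaxial Gaussian cylinder of radius 0.101 m and length L (r < 0.164 m, inside the shell).
All the surface charge lies outside this cylinder: Q_enc = 0, hence E = 0.

E = 0 (no enclosed charge)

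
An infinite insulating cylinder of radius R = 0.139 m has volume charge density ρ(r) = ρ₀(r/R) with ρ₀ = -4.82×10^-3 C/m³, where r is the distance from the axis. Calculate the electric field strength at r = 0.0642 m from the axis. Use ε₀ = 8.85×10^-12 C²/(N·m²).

Take a coaxial cylindrical Gaussian surface of radius r = 0.0642 m and length L (r < R).
λ_enc = ∫₀^r ρ(r')·2πr' dr' = (2πρ₀/R)·r^3/3 = -1.922×10^-5 C/m.
Since E is radial and uniform over the curved surface, Φ = E·2πrL = Q_enc/ε₀ = λ_enc L/ε₀.
E = |λ_enc|/(2πε₀r) = (1.922×10^-5)/(2π·8.85×10^-12·0.0642) = 5.38×10^6 N/C.

E = 5.38×10^6 N/C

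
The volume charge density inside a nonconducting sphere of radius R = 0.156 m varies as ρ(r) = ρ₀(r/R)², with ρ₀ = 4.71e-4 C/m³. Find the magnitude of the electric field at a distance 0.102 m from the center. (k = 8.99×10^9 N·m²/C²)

By spherical symmetry E is radial; choose a Gaussian sphere of radius r = 0.102 m (r < R).
Q_enc = ∫₀^r ρ(r')·4πr'² dr' = (4πρ₀/R²) ∫₀^r r'^4 dr' = 4πρ₀ r^5/(5·R²) = 5.37×10^-7 C.
Gauss's law: E·4πr² = Q_enc/ε₀.
E = k|Q_enc|/r² = (8.99×10^9)(5.37e-7)/(0.102)² = 4.64×10^5 N/C.

4.64×10^5 N/C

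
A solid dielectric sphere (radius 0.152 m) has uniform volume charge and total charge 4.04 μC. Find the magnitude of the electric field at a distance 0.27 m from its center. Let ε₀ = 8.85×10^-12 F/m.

Take a concentric spherical Gaussian surface of radius r = 0.27 m (r > R, so the entire charge is enclosed).
Q_enc = 4.04 μC = 4.04×10^-6 C.
By Gauss's law, ∮E·dA = E·4πr² = Q_enc/ε₀.
E = |Q_enc|/(4πε₀r²) = (4.04e-6)/(4π·8.85×10^-12·(0.27)²) = 4.98×10^5 N/C.

4.98e5 V/m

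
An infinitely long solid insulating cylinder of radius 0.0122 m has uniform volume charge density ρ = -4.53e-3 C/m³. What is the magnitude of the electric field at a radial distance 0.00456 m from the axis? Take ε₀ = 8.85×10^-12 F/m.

Coaxial Gaussian cylinder, radius r = 0.00456 m, length L (r < R).
Enclosed charge per unit length: λ_enc = ρ·πr² = (-4.53×10^-3)π(0.00456)² = -2.959×10^-7 C/m.
Gauss's law: E·2πrL = λ_enc L/ε₀.
E = |λ_enc|/(2πε₀r) = (2.959×10^-7)/(2π·8.85×10^-12·0.00456) = 1.17e6 N/C.

E = 1.17e6 N/C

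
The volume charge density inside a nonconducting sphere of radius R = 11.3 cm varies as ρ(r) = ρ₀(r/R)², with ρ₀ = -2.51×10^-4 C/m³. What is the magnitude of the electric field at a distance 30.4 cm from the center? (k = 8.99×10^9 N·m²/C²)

Symmetry ⇒ E = E(r) r̂. Gaussian sphere of radius r = 30.4 cm (r > R, all charge enclosed).
Q_enc = 4π ∫₀^R ρ₀(r'/R)^2 r'² dr' = 4πρ₀R³/5 = -9.102e-7 C.
Gauss's law: E·4πr² = Q_enc/ε₀.
E = k|Q_enc|/r² = (8.99×10^9)(9.102e-7)/(0.304)² = 8.85×10^4 N/C.

|E| = 8.85e4 N/C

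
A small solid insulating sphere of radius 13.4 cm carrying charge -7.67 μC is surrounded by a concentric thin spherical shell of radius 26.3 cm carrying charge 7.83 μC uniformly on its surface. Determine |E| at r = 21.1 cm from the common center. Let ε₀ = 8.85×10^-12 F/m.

Symmetry ⇒ E = E(r) r̂. Gaussian sphere of radius r = 21.1 cm (between the bodies, 13.4 cm < r < 26.3 cm).
Only the inner charge is enclosed; the outer shell contributes nothing inside itself. Q_enc = -7.67 μC = -7.67e-6 C.
Gauss's law: E·4πr² = Q_enc/ε₀.
E = |Q_enc|/(4πε₀r²) = (7.67×10^-6)/(4π·8.85×10^-12·(0.211)²) = 1.55×10^6 N/C.

E = 1.55×10^6 V/m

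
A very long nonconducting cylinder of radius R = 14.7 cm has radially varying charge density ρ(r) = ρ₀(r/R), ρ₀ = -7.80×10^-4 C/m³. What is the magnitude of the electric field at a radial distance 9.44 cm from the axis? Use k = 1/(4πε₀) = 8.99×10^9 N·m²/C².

E = 1.78×10^6 V/m

By cylindrical symmetry E is radial; use a coaxial Gaussian cylinder of radius 9.44 cm and length L (r < R).
λ_enc = ∫₀^r ρ(r')·2πr' dr' = (2πρ₀/R)·r^3/3 = -9.349e-6 C/m.
By Gauss's law (flux through the curved wall only), E·2πrL = λ_enc L/ε₀.
E = 2k|λ_enc|/r = 2(8.99×10^9)(9.349×10^-6)/(0.0944) = 1.78e6 N/C.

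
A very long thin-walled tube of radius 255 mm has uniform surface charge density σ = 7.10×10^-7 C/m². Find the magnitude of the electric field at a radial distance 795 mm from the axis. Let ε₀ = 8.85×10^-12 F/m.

E ≈ 2.57e4 N/C

Take a coaxial cylindrical Gaussian surface of radius r = 795 mm and length L (r > 255 mm).
The whole shell is enclosed: λ_enc = σ·2πR = (7.10e-7)·2π·(0.255) = 1.138×10^-6 C/m.
Applying ∮E·dA = Q_enc/ε₀ with the end caps contributing no flux:
E = |λ_enc|/(2πε₀r) = (1.138×10^-6)/(2π·8.85×10^-12·0.795) = 2.57×10^4 N/C.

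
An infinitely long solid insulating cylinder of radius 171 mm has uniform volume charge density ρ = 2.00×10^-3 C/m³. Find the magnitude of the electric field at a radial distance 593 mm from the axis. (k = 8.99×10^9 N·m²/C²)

E = 5.57e6 N/C

Coaxial Gaussian cylinder, radius r = 593 mm, length L (r > 171 mm, full cross-section enclosed).
λ_enc = ρ·πR² = (2.00e-3)π(0.171)² = 1.837×10^-4 C/m.
Since E is radial and uniform over the curved surface, Φ = E·2πrL = Q_enc/ε₀ = λ_enc L/ε₀.
E = 2k|λ_enc|/r = 2(8.99×10^9)(1.837e-4)/(0.593) = 5.57×10^6 N/C.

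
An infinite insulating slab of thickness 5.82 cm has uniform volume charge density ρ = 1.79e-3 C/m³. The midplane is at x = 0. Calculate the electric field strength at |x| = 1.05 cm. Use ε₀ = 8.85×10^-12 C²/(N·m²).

|E| ≈ 2.12e6 N/C

By symmetry E is perpendicular to the slab. A Gaussian pillbox from −1.05 cm to +1.05 cm (face area A) lies entirely within the slab.
Q_enc = ρ·(2x)·A and flux = 2EA, so 2EA = 2ρxA/ε₀ ⇒ E = |ρ|x/ε₀.
E = (1.79e-3)(0.0105)/(8.85×10^-12) = 2.12e6 N/C.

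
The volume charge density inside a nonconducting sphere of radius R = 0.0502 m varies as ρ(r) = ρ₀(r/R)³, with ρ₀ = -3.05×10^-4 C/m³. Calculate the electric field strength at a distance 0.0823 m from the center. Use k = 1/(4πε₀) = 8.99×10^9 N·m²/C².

|E| = 1.07×10^5 N/C

Symmetry ⇒ E = E(r) r̂. Gaussian sphere of radius r = 0.0823 m (r > R, all charge enclosed).
Q_enc = 4π ∫₀^R ρ₀(r'/R)^3 r'² dr' = 4πρ₀R³/6 = -8.081e-8 C.
By Gauss's law, ∮E·dA = E·4πr² = Q_enc/ε₀.
E = k|Q_enc|/r² = (8.99×10^9)(8.081×10^-8)/(0.0823)² = 1.07×10^5 N/C.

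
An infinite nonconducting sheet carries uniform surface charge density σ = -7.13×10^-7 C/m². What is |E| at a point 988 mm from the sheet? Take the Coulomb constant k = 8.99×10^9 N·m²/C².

By planar symmetry E is perpendicular to the sheet and uniform; use a Gaussian pillbox with flat faces of area A on each side of the sheet.
Flux Φ = 2EA and Q_enc = σA, so 2EA = σA/ε₀ ⇒ E = |σ|/(2ε₀), independent of distance.
E = 2πk|σ| = 2π(8.99×10^9)(7.13e-7) = 4.03e4 N/C.

E ≈ 4.03e4 N/C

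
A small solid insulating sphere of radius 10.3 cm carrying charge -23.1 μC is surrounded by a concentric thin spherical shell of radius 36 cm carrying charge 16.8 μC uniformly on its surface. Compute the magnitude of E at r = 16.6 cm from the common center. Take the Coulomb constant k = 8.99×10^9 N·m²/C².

E = 7.54×10^6 N/C

Symmetry ⇒ E = E(r) r̂. Gaussian sphere of radius r = 16.6 cm (between the bodies, 10.3 cm < r < 36 cm).
The shell at 36 cm lies outside the Gaussian surface, so Q_enc = -23.1 μC = -2.31×10^-5 C.
By Gauss's law, ∮E·dA = E·4πr² = Q_enc/ε₀.
E = k|Q_enc|/r² = (8.99×10^9)(2.31×10^-5)/(0.166)² = 7.54×10^6 N/C.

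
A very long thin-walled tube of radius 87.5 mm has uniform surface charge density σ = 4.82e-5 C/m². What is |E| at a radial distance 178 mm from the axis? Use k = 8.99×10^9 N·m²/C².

Take a coaxial cylindrical Gaussian surface of radius r = 178 mm and length L (r > 87.5 mm).
The whole shell is enclosed: λ_enc = σ·2πR = (4.82e-5)·2π·(0.0875) = 2.65×10^-5 C/m.
Gauss's law: E·2πrL = λ_enc L/ε₀.
E = 2k|λ_enc|/r = 2(8.99×10^9)(2.65e-5)/(0.178) = 2.68×10^6 N/C.

|E| = 2.68×10^6 N/C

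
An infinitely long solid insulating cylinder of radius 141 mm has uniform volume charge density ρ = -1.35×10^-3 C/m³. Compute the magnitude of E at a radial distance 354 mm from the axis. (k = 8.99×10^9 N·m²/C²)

|E| ≈ 4.28×10^6 V/m

Take a coaxial cylindrical Gaussian surface of radius r = 354 mm and length L (r > 141 mm, full cross-section enclosed).
λ_enc = ρ·πR² = (-1.35×10^-3)π(0.141)² = -8.432e-5 C/m.
Gauss's law: E·2πrL = λ_enc L/ε₀.
E = 2k|λ_enc|/r = 2(8.99×10^9)(8.432e-5)/(0.354) = 4.28×10^6 N/C.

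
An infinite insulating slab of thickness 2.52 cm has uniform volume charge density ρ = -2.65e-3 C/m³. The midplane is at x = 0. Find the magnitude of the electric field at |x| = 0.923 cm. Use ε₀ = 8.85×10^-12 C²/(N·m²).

E ≈ 2.76e6 N/C

By symmetry E is perpendicular to the slab. A Gaussian pillbox from −0.923 cm to +0.923 cm (face area A) lies entirely within the slab.
Q_enc = ρ·(2x)·A and flux = 2EA, so 2EA = 2ρxA/ε₀ ⇒ E = |ρ|x/ε₀.
E = (2.65×10^-3)(0.00923)/(8.85×10^-12) = 2.76e6 N/C.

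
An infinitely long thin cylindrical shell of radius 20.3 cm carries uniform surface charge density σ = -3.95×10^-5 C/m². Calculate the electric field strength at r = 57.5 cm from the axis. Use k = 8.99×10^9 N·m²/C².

By cylindrical symmetry E is radial; use a coaxial Gaussian cylinder of radius 57.5 cm and length L (r > 20.3 cm).
The whole shell is enclosed: λ_enc = σ·2πR = (-3.95e-5)·2π·(0.203) = -5.038e-5 C/m.
Since E is radial and uniform over the curved surface, Φ = E·2πrL = Q_enc/ε₀ = λ_enc L/ε₀.
E = 2k|λ_enc|/r = 2(8.99×10^9)(5.038×10^-5)/(0.575) = 1.58e6 N/C.

|E| ≈ 1.58e6 N/C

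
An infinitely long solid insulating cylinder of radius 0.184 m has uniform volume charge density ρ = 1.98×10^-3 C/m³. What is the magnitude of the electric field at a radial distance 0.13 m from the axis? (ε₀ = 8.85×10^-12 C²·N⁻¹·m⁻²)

|E| = 1.45e7 N/C

Coaxial Gaussian cylinder, radius r = 0.13 m, length L (r < R).
Charge inside radius r per length L is ρ·πr²·L, so λ_enc = ρπr² = 1.051e-4 C/m.
Since E is radial and uniform over the curved surface, Φ = E·2πrL = Q_enc/ε₀ = λ_enc L/ε₀.
E = |λ_enc|/(2πε₀r) = (1.051×10^-4)/(2π·8.85×10^-12·0.13) = 1.45×10^7 N/C.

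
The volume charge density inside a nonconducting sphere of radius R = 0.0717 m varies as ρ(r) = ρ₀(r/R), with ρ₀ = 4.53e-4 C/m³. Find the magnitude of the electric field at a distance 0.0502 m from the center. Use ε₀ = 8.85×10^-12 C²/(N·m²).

Use a concentric Gaussian sphere at r = 0.0502 m (r < R).
Integrate the density: Q_enc = 4π ∫₀^r ρ₀(r'/R)^1 r'² dr' = 4πρ₀ r^4/(4·R) = 1.261×10^-7 C.
Gauss's law: E·4πr² = Q_enc/ε₀.
E = |Q_enc|/(4πε₀r²) = (1.261e-7)/(4π·8.85×10^-12·(0.0502)²) = 4.50e5 N/C.

4.50e5 N/C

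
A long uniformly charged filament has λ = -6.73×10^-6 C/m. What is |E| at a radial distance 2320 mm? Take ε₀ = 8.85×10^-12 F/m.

Take a coaxial cylindrical Gaussian surface of radius r = 2320 mm and length L.
Q_enc = λL, so λ_enc = -6.73e-6 C/m.
Since E is radial and uniform over the curved surface, Φ = E·2πrL = Q_enc/ε₀ = λ_enc L/ε₀.
E = |λ_enc|/(2πε₀r) = (6.73e-6)/(2π·8.85×10^-12·2.32) = 5.22×10^4 N/C.

|E| ≈ 5.22e4 N/C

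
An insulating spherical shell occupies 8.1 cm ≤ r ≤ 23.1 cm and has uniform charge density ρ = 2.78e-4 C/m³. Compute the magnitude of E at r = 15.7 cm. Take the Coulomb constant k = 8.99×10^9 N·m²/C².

By spherical symmetry E is radial; choose a Gaussian sphere of radius r = 15.7 cm (within the shell material, 8.1 cm < r < 23.1 cm).
Only the shell between 8.1 cm and r is enclosed: Q_enc = ρ·(4π/3)(r³ − a³) = (2.78×10^-4)·(4π/3)·((0.157)³ − (0.081)³) = 3.888e-6 C.
Gauss's law: E·4πr² = Q_enc/ε₀.
E = k|Q_enc|/r² = (8.99×10^9)(3.888×10^-6)/(0.157)² = 1.42×10^6 N/C.

E = 1.42×10^6 N/C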